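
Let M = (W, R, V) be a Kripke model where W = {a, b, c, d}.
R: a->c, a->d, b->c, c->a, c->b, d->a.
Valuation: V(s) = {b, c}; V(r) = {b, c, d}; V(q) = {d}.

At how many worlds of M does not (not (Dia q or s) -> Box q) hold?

Let φ = not (not (Dia q or s) -> Box q). Evaluate φ at each world:
  a (successors {c, d}): φ is false.
  b (successors {c}): φ is false.
  c (successors {a, b}): φ is false.
  d (successors {a}): φ is true.
For instance, at d:
  At d: not (Dia q or s) -> Box q is false, so not (not (Dia q or s) -> Box q) is true.
    At d: not (Dia q or s) is true, Box q is false, so not (Dia q or s) -> Box q is false.
      At d: Dia q or s is false, so not (Dia q or s) is true.
      At d: Box q requires q at every successor {a}.
        q fails at a, so Box q is false at d.
Satisfying worlds: {d}

1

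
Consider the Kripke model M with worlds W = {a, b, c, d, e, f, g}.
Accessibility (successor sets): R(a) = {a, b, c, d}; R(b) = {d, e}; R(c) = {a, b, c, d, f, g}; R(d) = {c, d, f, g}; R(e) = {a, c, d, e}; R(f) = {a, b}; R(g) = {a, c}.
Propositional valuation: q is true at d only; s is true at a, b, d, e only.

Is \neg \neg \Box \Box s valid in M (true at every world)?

No

Recall that \Box ψ holds at a world iff ψ holds at every accessible world, and \Diamond ψ holds iff ψ holds at some accessible world.
Let φ = \neg \neg \Box \Box s. Evaluate φ at each world:
  a (successors {a, b, c, d}): φ is false.
  b (successors {d, e}): φ is false.
  c (successors {a, b, c, d, f, g}): φ is false.
  d (successors {c, d, f, g}): φ is false.
  e (successors {a, c, d, e}): φ is false.
  f (successors {a, b}): φ is false.
  g (successors {a, c}): φ is false.
Detail at a (counterexample):
  At a: \neg \Box \Box s is true, so \neg \neg \Box \Box s is false.
    At a: \Box \Box s is false, so \neg \Box \Box s is true.
      At a: \Box \Box s requires \Box s at every successor {a, b, c, d}.
        \Box s fails at a, so \Box \Box s is false at a.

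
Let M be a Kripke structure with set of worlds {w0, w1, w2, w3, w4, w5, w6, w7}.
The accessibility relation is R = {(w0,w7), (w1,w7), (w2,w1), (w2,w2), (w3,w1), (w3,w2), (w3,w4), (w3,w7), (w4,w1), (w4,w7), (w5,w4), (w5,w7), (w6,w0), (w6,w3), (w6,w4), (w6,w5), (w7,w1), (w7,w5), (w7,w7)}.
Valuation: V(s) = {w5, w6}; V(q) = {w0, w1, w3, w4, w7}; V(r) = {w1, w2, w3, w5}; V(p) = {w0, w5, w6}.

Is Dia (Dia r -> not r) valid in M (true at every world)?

Recall that Dia ψ holds at a world iff ψ holds at some accessible world.
Let φ = Dia (Dia r -> not r). Evaluate φ at each world:
  w0 (successors {w7}): φ is true.
  w1 (successors {w7}): φ is true.
  w2 (successors {w1, w2}): φ is true.
  w3 (successors {w1, w2, w4, w7}): φ is true.
  w4 (successors {w1, w7}): φ is true.
  w5 (successors {w4, w7}): φ is true.
  w6 (successors {w0, w3, w4, w5}): φ is true.
  w7 (successors {w1, w5, w7}): φ is true.
For instance, at w5:
  At w5: Dia (Dia r -> not r) requires Dia r -> not r at some successor in {w4, w7}.
    Dia r -> not r holds at w4, so Dia (Dia r -> not r) is true at w5.
      At w4: Dia r is true, not r is true, so Dia r -> not r is true.

Yes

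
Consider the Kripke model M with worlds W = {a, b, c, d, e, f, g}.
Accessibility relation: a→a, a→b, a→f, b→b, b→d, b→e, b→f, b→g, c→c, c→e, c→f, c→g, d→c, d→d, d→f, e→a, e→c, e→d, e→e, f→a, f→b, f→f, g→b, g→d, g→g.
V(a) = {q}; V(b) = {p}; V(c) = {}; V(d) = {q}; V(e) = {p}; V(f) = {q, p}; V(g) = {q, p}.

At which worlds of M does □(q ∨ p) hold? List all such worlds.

Recall that □ψ holds at a world iff ψ holds at every accessible world, and ◇ψ holds iff ψ holds at some accessible world.
Let φ = □(q ∨ p). Evaluate φ at each world:
  a (successors {a, b, f}): φ is true.
  b (successors {b, d, e, f, g}): φ is true.
  c (successors {c, e, f, g}): φ is false.
  d (successors {c, d, f}): φ is false.
  e (successors {a, c, d, e}): φ is false.
  f (successors {a, b, f}): φ is true.
  g (successors {b, d, g}): φ is true.
For instance, at a:
  At a: □(q ∨ p) requires q ∨ p at every successor {a, b, f}.
    At a: q ∨ p is true.
    At b: q ∨ p is true.
    At f: q ∨ p is true.
  So □(q ∨ p) is true at a.
Satisfying worlds: {a, b, f, g}

a, b, f, g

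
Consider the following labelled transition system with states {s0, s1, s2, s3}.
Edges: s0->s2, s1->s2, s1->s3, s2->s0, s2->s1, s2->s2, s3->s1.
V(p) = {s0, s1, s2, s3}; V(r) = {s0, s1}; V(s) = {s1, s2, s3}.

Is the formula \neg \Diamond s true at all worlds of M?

No

Recall that \Diamond ψ holds at a world iff ψ holds at some accessible world.
Let φ = \neg \Diamond s. Evaluate φ at each world:
  s0 (successors {s2}): φ is false.
  s1 (successors {s2, s3}): φ is false.
  s2 (successors {s0, s1, s2}): φ is false.
  s3 (successors {s1}): φ is false.
Detail at s0 (counterexample):
  At s0: \Diamond s is true, so \neg \Diamond s is false.
    At s0: \Diamond s requires s at some successor in {s2}.
      s holds at s2, so \Diamond s is true at s0.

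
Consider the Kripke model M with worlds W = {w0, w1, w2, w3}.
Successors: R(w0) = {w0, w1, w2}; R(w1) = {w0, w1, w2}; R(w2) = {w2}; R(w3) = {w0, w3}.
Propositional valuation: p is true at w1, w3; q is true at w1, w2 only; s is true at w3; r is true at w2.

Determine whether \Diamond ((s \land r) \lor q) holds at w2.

Yes

Recall that \Diamond ψ holds at a world iff ψ holds at some accessible world.
At w2: \Diamond ((s \land r) \lor q) requires (s \land r) \lor q at some successor in {w2}.
  (s \land r) \lor q holds at w2, so \Diamond ((s \land r) \lor q) is true at w2.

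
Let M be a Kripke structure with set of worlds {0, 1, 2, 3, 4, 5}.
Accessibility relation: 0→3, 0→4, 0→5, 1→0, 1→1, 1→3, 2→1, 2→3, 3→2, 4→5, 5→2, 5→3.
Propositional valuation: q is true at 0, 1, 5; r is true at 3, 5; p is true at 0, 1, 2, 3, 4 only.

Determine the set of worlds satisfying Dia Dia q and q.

0, 1, 5

Let φ = Dia Dia q and q. Evaluate φ at each world:
  0 (successors {3, 4, 5}): φ is true.
  1 (successors {0, 1, 3}): φ is true.
  2 (successors {1, 3}): φ is false.
  3 (successors {2}): φ is false.
  4 (successors {5}): φ is false.
  5 (successors {2, 3}): φ is true.
For instance, at 3:
  At 3: Dia Dia q is true, q is false, so Dia Dia q and q is false.
    At 3: Dia Dia q requires Dia q at some successor in {2}.
      Dia q holds at 2, so Dia Dia q is true at 3.
Satisfying worlds: {0, 1, 5}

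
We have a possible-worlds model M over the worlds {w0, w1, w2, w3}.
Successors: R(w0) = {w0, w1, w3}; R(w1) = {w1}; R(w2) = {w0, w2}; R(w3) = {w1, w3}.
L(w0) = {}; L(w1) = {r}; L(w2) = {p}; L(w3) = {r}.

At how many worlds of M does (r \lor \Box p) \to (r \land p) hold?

2

Let φ = (r \lor \Box p) \to (r \land p). Evaluate φ at each world:
  w0 (successors {w0, w1, w3}): φ is true.
  w1 (successors {w1}): φ is false.
  w2 (successors {w0, w2}): φ is true.
  w3 (successors {w1, w3}): φ is false.
For instance, at w1:
  At w1: r \lor \Box p is true, r \land p is false, so (r \lor \Box p) \to (r \land p) is false.
    At w1: r is true, \Box p is false, so r \lor \Box p is true.
      At w1: \Box p requires p at every successor {w1}.
        p fails at w1, so \Box p is false at w1.
Satisfying worlds: {w0, w2}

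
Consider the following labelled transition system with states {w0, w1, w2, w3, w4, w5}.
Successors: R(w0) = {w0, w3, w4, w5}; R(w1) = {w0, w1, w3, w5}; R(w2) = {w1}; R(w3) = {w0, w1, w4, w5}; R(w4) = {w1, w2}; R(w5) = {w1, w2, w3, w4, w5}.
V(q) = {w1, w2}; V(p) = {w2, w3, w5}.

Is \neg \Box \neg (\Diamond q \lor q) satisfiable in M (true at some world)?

Let φ = \neg \Box \neg (\Diamond q \lor q). Evaluate φ at each world:
  w0 (successors {w0, w3, w4, w5}): φ is true.
  w1 (successors {w0, w1, w3, w5}): φ is true.
  w2 (successors {w1}): φ is true.
  w3 (successors {w0, w1, w4, w5}): φ is true.
  w4 (successors {w1, w2}): φ is true.
  w5 (successors {w1, w2, w3, w4, w5}): φ is true.
Detail at w0 (witness):
  At w0: \Box \neg (\Diamond q \lor q) is false, so \neg \Box \neg (\Diamond q \lor q) is true.
    At w0: \Box \neg (\Diamond q \lor q) requires \neg (\Diamond q \lor q) at every successor {w0, w3, w4, w5}.
      \neg (\Diamond q \lor q) fails at w3, so \Box \neg (\Diamond q \lor q) is false at w0.

Yes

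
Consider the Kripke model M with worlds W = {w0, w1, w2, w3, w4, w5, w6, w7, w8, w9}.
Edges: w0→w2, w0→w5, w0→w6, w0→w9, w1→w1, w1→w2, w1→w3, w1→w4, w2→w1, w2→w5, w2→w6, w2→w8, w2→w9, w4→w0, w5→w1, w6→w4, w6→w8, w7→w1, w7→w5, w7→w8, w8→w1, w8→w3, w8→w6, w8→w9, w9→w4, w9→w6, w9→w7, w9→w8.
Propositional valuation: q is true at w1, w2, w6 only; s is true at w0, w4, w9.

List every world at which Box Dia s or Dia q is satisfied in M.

w0, w1, w2, w3, w4, w5, w6, w7, w8, w9

Let φ = Box Dia s or Dia q. Evaluate φ at each world:
  w0 (successors {w2, w5, w6, w9}): φ is true.
  w1 (successors {w1, w2, w3, w4}): φ is true.
  w2 (successors {w1, w5, w6, w8, w9}): φ is true.
  w3 (successors ∅): φ is true.
  w4 (successors {w0}): φ is true.
  w5 (successors {w1}): φ is true.
  w6 (successors {w4, w8}): φ is true.
  w7 (successors {w1, w5, w8}): φ is true.
  w8 (successors {w1, w3, w6, w9}): φ is true.
  w9 (successors {w4, w6, w7, w8}): φ is true.
For instance, at w2:
  At w2: Box Dia s is false, Dia q is true, so Box Dia s or Dia q is true.
    At w2: Box Dia s requires Dia s at every successor {w1, w5, w6, w8, w9}.
      Dia s fails at w5, so Box Dia s is false at w2.
    At w2: Dia q requires q at some successor in {w1, w5, w6, w8, w9}.
      q holds at w1, so Dia q is true at w2.
Satisfying worlds: {w0, w1, w2, w3, w4, w5, w6, w7, w8, w9}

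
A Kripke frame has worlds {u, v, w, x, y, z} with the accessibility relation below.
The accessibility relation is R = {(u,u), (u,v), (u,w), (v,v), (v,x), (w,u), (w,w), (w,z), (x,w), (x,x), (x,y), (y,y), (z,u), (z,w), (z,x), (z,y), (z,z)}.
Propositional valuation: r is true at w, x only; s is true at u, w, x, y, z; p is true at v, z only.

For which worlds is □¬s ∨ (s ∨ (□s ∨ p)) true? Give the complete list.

Let φ = □¬s ∨ (s ∨ (□s ∨ p)). Evaluate φ at each world:
  u (successors {u, v, w}): φ is true.
  v (successors {v, x}): φ is true.
  w (successors {u, w, z}): φ is true.
  x (successors {w, x, y}): φ is true.
  y (successors {y}): φ is true.
  z (successors {u, w, x, y, z}): φ is true.
For instance, at x:
  At x: □¬s is false, s ∨ (□s ∨ p) is true, so □¬s ∨ (s ∨ (□s ∨ p)) is true.
    At x: □¬s requires ¬s at every successor {w, x, y}.
      ¬s fails at w, so □¬s is false at x.
    At x: s is true, □s ∨ p is true, so s ∨ (□s ∨ p) is true.
      At x: □s is true, p is false, so □s ∨ p is true.
Satisfying worlds: {u, v, w, x, y, z}

u, v, w, x, y, z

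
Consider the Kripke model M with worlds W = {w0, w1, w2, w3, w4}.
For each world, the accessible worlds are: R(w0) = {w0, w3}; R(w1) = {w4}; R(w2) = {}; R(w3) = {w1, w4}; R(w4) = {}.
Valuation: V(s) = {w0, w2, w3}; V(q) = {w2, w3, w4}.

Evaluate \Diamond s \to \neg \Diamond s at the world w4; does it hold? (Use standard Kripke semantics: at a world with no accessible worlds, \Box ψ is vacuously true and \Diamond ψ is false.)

Yes

At w4: \Diamond s is false, \neg \Diamond s is true, so \Diamond s \to \neg \Diamond s is true.
  At w4: no accessible worlds, so \Diamond s is false.
  At w4: \Diamond s is false, so \neg \Diamond s is true.
    At w4: no accessible worlds, so \Diamond s is false.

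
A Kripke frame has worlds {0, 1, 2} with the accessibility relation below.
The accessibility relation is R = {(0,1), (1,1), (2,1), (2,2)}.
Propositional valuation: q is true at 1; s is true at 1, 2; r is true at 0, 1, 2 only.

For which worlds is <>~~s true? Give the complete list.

Let φ = <>~~s. Evaluate φ at each world:
  0 (successors {1}): φ is true.
  1 (successors {1}): φ is true.
  2 (successors {1, 2}): φ is true.
For instance, at 1:
  At 1: <>~~s requires ~~s at some successor in {1}.
    ~~s holds at 1, so <>~~s is true at 1.
Satisfying worlds: {0, 1, 2}

0, 1, 2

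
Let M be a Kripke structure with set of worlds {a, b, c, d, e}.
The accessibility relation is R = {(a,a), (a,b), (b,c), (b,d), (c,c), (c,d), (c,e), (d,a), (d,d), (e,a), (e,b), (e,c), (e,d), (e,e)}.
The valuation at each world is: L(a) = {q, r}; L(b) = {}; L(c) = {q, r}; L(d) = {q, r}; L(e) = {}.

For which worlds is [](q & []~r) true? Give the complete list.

none

Let φ = [](q & []~r). Evaluate φ at each world:
  a (successors {a, b}): φ is false.
  b (successors {c, d}): φ is false.
  c (successors {c, d, e}): φ is false.
  d (successors {a, d}): φ is false.
  e (successors {a, b, c, d, e}): φ is false.
For instance, at e:
  At e: [](q & []~r) requires q & []~r at every successor {a, b, c, d, e}.
    q & []~r fails at a, so [](q & []~r) is false at e.
      At a: q is true, []~r is false, so q & []~r is false.
Satisfying worlds: none.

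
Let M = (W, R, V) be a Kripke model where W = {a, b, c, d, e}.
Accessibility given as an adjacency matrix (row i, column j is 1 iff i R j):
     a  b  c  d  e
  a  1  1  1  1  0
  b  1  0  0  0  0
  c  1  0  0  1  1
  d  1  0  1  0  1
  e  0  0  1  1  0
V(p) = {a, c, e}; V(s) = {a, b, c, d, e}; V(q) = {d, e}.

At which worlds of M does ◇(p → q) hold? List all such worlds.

a, c, d, e

Recall that ◇ψ holds at a world iff ψ holds at some accessible world.
Let φ = ◇(p → q). Evaluate φ at each world:
  a (successors {a, b, c, d}): φ is true.
  b (successors {a}): φ is false.
  c (successors {a, d, e}): φ is true.
  d (successors {a, c, e}): φ is true.
  e (successors {c, d}): φ is true.
For instance, at d:
  At d: ◇(p → q) requires p → q at some successor in {a, c, e}.
    p → q holds at e, so ◇(p → q) is true at d.
Satisfying worlds: {a, c, d, e}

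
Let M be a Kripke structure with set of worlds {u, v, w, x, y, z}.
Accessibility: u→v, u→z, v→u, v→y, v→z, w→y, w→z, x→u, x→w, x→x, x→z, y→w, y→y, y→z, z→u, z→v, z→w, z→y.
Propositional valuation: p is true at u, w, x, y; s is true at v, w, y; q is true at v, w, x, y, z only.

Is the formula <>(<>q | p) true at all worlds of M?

Let φ = <>(<>q | p). Evaluate φ at each world:
  u (successors {v, z}): φ is true.
  v (successors {u, y, z}): φ is true.
  w (successors {y, z}): φ is true.
  x (successors {u, w, x, z}): φ is true.
  y (successors {w, y, z}): φ is true.
  z (successors {u, v, w, y}): φ is true.
For instance, at y:
  At y: <>(<>q | p) requires <>q | p at some successor in {w, y, z}.
    <>q | p holds at w, so <>(<>q | p) is true at y.
      At w: <>q is true, p is true, so <>q | p is true.

Yes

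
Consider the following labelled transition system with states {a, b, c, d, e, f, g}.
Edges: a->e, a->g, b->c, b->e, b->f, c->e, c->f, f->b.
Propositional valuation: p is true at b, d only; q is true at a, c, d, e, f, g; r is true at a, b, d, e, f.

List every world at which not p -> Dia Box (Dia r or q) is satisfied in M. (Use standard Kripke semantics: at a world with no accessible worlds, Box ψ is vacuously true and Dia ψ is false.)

a, b, c, d, f

Recall that Box ψ holds at a world iff ψ holds at every accessible world, and Dia ψ holds iff ψ holds at some accessible world.
Let φ = not p -> Dia Box (Dia r or q). Evaluate φ at each world:
  a (successors {e, g}): φ is true.
  b (successors {c, e, f}): φ is true.
  c (successors {e, f}): φ is true.
  d (successors ∅): φ is true.
  e (successors ∅): φ is false.
  f (successors {b}): φ is true.
  g (successors ∅): φ is false.
For instance, at a:
  At a: not p is true, Dia Box (Dia r or q) is true, so not p -> Dia Box (Dia r or q) is true.
    At a: Dia Box (Dia r or q) requires Box (Dia r or q) at some successor in {e, g}.
      Box (Dia r or q) holds at e, so Dia Box (Dia r or q) is true at a.
Satisfying worlds: {a, b, c, d, f}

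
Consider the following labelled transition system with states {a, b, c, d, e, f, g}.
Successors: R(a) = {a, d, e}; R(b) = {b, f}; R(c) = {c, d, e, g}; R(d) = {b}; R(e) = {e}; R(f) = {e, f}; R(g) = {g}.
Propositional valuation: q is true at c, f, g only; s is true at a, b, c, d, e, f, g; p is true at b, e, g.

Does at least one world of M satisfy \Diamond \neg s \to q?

Recall that \Diamond ψ holds at a world iff ψ holds at some accessible world.
Let φ = \Diamond \neg s \to q. Evaluate φ at each world:
  a (successors {a, d, e}): φ is true.
  b (successors {b, f}): φ is true.
  c (successors {c, d, e, g}): φ is true.
  d (successors {b}): φ is true.
  e (successors {e}): φ is true.
  f (successors {e, f}): φ is true.
  g (successors {g}): φ is true.
Detail at a (witness):
  At a: \Diamond \neg s is false, q is false, so \Diamond \neg s \to q is true.
    At a: \Diamond \neg s requires \neg s at some successor in {a, d, e}.
      At a: \neg s is false.
      At d: \neg s is false.
      At e: \neg s is false.
    So \Diamond \neg s is false at a.

Yes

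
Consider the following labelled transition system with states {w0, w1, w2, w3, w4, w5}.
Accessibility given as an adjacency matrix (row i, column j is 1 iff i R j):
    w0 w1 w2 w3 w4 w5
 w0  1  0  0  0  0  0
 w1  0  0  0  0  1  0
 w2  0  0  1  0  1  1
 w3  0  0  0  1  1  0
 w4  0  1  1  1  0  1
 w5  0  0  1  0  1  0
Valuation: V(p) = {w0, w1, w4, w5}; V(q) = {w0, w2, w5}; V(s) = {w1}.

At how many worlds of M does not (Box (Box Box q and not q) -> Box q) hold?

0

Let φ = not (Box (Box Box q and not q) -> Box q). Evaluate φ at each world:
  w0 (successors {w0}): φ is false.
  w1 (successors {w4}): φ is false.
  w2 (successors {w2, w4, w5}): φ is false.
  w3 (successors {w3, w4}): φ is false.
  w4 (successors {w1, w2, w3, w5}): φ is false.
  w5 (successors {w2, w4}): φ is false.
For instance, at w2:
  At w2: Box (Box Box q and not q) -> Box q is true, so not (Box (Box Box q and not q) -> Box q) is false.
    At w2: Box (Box Box q and not q) is false, Box q is false, so Box (Box Box q and not q) -> Box q is true.
      At w2: Box (Box Box q and not q) requires Box Box q and not q at every successor {w2, w4, w5}.
        Box Box q and not q fails at w2, so Box (Box Box q and not q) is false at w2.
      At w2: Box q requires q at every successor {w2, w4, w5}.
        q fails at w4, so Box q is false at w2.
Satisfying worlds: none.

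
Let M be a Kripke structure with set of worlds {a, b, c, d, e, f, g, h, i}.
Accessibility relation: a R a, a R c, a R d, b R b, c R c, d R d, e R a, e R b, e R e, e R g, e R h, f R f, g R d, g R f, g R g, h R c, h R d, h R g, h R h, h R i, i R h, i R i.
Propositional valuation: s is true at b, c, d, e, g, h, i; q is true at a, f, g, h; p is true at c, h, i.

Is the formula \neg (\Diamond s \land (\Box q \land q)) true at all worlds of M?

Yes

Let φ = \neg (\Diamond s \land (\Box q \land q)). Evaluate φ at each world:
  a (successors {a, c, d}): φ is true.
  b (successors {b}): φ is true.
  c (successors {c}): φ is true.
  d (successors {d}): φ is true.
  e (successors {a, b, e, g, h}): φ is true.
  f (successors {f}): φ is true.
  g (successors {d, f, g}): φ is true.
  h (successors {c, d, g, h, i}): φ is true.
  i (successors {h, i}): φ is true.
For instance, at c:
  At c: \Diamond s \land (\Box q \land q) is false, so \neg (\Diamond s \land (\Box q \land q)) is true.
    At c: \Diamond s is true, \Box q \land q is false, so \Diamond s \land (\Box q \land q) is false.
      At c: \Diamond s requires s at some successor in {c}.
        s holds at c, so \Diamond s is true at c.
      At c: \Box q is false, q is false, so \Box q \land q is false.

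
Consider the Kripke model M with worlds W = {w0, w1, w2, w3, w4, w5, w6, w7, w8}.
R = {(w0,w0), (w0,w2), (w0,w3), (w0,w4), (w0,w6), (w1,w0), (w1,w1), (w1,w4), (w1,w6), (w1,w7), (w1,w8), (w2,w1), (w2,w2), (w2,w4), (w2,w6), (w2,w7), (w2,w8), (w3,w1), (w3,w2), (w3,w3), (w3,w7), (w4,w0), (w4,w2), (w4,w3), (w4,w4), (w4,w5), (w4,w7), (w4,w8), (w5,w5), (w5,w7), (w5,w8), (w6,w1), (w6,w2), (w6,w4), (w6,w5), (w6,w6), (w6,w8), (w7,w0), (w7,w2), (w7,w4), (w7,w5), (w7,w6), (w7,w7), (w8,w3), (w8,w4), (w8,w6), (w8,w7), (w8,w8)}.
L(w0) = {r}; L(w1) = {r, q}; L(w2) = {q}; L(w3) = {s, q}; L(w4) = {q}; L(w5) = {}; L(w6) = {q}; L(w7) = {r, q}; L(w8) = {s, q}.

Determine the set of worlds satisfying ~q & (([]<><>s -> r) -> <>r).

w0, w5

Let φ = ~q & (([]<><>s -> r) -> <>r). Evaluate φ at each world:
  w0 (successors {w0, w2, w3, w4, w6}): φ is true.
  w1 (successors {w0, w1, w4, w6, w7, w8}): φ is false.
  w2 (successors {w1, w2, w4, w6, w7, w8}): φ is false.
  w3 (successors {w1, w2, w3, w7}): φ is false.
  w4 (successors {w0, w2, w3, w4, w5, w7, w8}): φ is false.
  w5 (successors {w5, w7, w8}): φ is true.
  w6 (successors {w1, w2, w4, w5, w6, w8}): φ is false.
  w7 (successors {w0, w2, w4, w5, w6, w7}): φ is false.
  w8 (successors {w3, w4, w6, w7, w8}): φ is false.
For instance, at w4:
  At w4: ~q is false, ([]<><>s -> r) -> <>r is true, so ~q & (([]<><>s -> r) -> <>r) is false.
    At w4: []<><>s -> r is false, <>r is true, so ([]<><>s -> r) -> <>r is true.
      At w4: []<><>s is true, r is false, so []<><>s -> r is false.
      At w4: <>r requires r at some successor in {w0, w2, w3, w4, w5, w7, w8}.
        r holds at w0, so <>r is true at w4.
Satisfying worlds: {w0, w5}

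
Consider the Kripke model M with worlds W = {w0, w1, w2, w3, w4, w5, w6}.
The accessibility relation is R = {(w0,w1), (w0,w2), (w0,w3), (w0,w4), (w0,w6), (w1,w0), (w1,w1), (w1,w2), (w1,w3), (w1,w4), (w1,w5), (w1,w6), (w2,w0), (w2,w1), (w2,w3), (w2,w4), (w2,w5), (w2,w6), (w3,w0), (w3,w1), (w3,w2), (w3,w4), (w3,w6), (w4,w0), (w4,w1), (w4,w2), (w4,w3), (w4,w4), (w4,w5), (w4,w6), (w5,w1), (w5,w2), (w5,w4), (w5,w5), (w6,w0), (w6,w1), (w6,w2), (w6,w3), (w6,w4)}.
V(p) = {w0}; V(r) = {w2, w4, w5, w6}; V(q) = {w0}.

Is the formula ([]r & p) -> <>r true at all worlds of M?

Yes

Let φ = ([]r & p) -> <>r. Evaluate φ at each world:
  w0 (successors {w1, w2, w3, w4, w6}): φ is true.
  w1 (successors {w0, w1, w2, w3, w4, w5, w6}): φ is true.
  w2 (successors {w0, w1, w3, w4, w5, w6}): φ is true.
  w3 (successors {w0, w1, w2, w4, w6}): φ is true.
  w4 (successors {w0, w1, w2, w3, w4, w5, w6}): φ is true.
  w5 (successors {w1, w2, w4, w5}): φ is true.
  w6 (successors {w0, w1, w2, w3, w4}): φ is true.
For instance, at w4:
  At w4: []r & p is false, <>r is true, so ([]r & p) -> <>r is true.
    At w4: []r is false, p is false, so []r & p is false.
      At w4: []r requires r at every successor {w0, w1, w2, w3, w4, w5, w6}.
        r fails at w0, so []r is false at w4.
    At w4: <>r requires r at some successor in {w0, w1, w2, w3, w4, w5, w6}.
      r holds at w2, so <>r is true at w4.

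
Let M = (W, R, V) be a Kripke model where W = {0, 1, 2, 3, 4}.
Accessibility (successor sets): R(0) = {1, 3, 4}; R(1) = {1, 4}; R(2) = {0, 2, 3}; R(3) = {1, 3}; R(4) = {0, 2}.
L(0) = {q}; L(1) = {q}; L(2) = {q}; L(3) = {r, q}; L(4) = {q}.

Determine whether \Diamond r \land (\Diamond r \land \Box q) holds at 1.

No

At 1: \Diamond r is false, \Diamond r \land \Box q is false, so \Diamond r \land (\Diamond r \land \Box q) is false.
  At 1: \Diamond r requires r at some successor in {1, 4}.
    At 1: r is false.
    At 4: r is false.
  So \Diamond r is false at 1.
  At 1: \Diamond r is false, \Box q is true, so \Diamond r \land \Box q is false.
    At 1: \Diamond r requires r at some successor in {1, 4}.
      At 1: r is false.
      At 4: r is false.
    So \Diamond r is false at 1.
    At 1: \Box q requires q at every successor {1, 4}.
      At 1: q is true.
      At 4: q is true.
    So \Box q is true at 1.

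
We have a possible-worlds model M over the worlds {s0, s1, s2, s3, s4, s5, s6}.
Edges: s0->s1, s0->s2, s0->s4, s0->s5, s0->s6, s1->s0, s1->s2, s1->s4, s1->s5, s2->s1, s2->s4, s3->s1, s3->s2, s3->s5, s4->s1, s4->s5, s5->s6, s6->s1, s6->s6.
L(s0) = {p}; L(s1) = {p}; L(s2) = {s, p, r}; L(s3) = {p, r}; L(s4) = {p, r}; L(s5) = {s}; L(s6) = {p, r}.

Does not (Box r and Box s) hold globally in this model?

Yes

Recall that Box ψ holds at a world iff ψ holds at every accessible world, and Dia ψ holds iff ψ holds at some accessible world.
Let φ = not (Box r and Box s). Evaluate φ at each world:
  s0 (successors {s1, s2, s4, s5, s6}): φ is true.
  s1 (successors {s0, s2, s4, s5}): φ is true.
  s2 (successors {s1, s4}): φ is true.
  s3 (successors {s1, s2, s5}): φ is true.
  s4 (successors {s1, s5}): φ is true.
  s5 (successors {s6}): φ is true.
  s6 (successors {s1, s6}): φ is true.
For instance, at s2:
  At s2: Box r and Box s is false, so not (Box r and Box s) is true.
    At s2: Box r is false, Box s is false, so Box r and Box s is false.
      At s2: Box r requires r at every successor {s1, s4}.
        r fails at s1, so Box r is false at s2.
      At s2: Box s requires s at every successor {s1, s4}.
        s fails at s1, so Box s is false at s2.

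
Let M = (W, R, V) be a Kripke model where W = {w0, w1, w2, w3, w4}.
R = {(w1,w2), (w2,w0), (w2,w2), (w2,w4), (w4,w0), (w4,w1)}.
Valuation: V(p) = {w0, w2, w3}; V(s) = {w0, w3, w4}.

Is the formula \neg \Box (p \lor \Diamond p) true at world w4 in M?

At w4: \Box (p \lor \Diamond p) is true, so \neg \Box (p \lor \Diamond p) is false.
  At w4: \Box (p \lor \Diamond p) requires p \lor \Diamond p at every successor {w0, w1}.
      At w0: p is true, \Diamond p is false, so p \lor \Diamond p is true.
      At w1: p is false, \Diamond p is true, so p \lor \Diamond p is true.
  So \Box (p \lor \Diamond p) is true at w4.

No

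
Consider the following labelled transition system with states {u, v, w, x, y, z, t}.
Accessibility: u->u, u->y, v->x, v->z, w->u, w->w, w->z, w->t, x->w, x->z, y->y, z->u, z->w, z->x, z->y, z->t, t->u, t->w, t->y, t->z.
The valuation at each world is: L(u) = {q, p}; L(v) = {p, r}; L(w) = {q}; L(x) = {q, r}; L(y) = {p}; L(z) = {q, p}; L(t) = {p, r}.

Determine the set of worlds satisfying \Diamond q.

u, v, w, x, z, t

Let φ = \Diamond q. Evaluate φ at each world:
  u (successors {u, y}): φ is true.
  v (successors {x, z}): φ is true.
  w (successors {u, w, z, t}): φ is true.
  x (successors {w, z}): φ is true.
  y (successors {y}): φ is false.
  z (successors {u, w, x, y, t}): φ is true.
  t (successors {u, w, y, z}): φ is true.
For instance, at x:
  At x: \Diamond q requires q at some successor in {w, z}.
    q holds at w, so \Diamond q is true at x.
Satisfying worlds: {u, v, w, x, z, t}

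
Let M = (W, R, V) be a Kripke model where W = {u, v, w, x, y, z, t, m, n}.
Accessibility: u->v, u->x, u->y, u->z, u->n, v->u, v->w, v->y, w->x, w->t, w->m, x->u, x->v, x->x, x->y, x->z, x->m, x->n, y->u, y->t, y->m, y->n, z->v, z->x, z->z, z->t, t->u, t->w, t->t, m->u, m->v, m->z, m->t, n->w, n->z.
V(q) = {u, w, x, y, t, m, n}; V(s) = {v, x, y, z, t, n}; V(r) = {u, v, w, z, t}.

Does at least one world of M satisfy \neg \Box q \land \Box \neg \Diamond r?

Let φ = \neg \Box q \land \Box \neg \Diamond r. Evaluate φ at each world:
  u (successors {v, x, y, z, n}): φ is false.
  v (successors {u, w, y}): φ is false.
  w (successors {x, t, m}): φ is false.
  x (successors {u, v, x, y, z, m, n}): φ is false.
  y (successors {u, t, m, n}): φ is false.
  z (successors {v, x, z, t}): φ is false.
  t (successors {u, w, t}): φ is false.
  m (successors {u, v, z, t}): φ is false.
  n (successors {w, z}): φ is false.
For instance, at t:
  At t: \neg \Box q is false, \Box \neg \Diamond r is false, so \neg \Box q \land \Box \neg \Diamond r is false.
    At t: \Box q is true, so \neg \Box q is false.
      At t: \Box q requires q at every successor {u, w, t}.
        At u: q is true.
        At w: q is true.
        At t: q is true.
      So \Box q is true at t.
    At t: \Box \neg \Diamond r requires \neg \Diamond r at every successor {u, w, t}.
      \neg \Diamond r fails at u, so \Box \neg \Diamond r is false at t.

No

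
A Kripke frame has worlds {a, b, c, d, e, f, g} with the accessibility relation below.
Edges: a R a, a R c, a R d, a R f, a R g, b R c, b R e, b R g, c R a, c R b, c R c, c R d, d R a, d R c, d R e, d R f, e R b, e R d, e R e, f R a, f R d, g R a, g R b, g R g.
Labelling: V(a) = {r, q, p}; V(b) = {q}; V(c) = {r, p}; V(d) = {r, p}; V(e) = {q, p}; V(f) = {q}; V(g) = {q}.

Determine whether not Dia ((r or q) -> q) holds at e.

Recall that Dia ψ holds at a world iff ψ holds at some accessible world.
At e: Dia ((r or q) -> q) is true, so not Dia ((r or q) -> q) is false.
  At e: Dia ((r or q) -> q) requires (r or q) -> q at some successor in {b, d, e}.
    (r or q) -> q holds at b, so Dia ((r or q) -> q) is true at e.

No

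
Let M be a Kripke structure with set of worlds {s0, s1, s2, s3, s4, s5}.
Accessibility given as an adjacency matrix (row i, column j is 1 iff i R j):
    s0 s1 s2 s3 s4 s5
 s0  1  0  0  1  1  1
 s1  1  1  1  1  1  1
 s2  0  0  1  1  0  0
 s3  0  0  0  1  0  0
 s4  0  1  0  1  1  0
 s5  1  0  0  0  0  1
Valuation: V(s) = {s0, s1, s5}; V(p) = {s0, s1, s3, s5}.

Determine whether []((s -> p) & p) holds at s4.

No

Recall that []ψ holds at a world iff ψ holds at every accessible world, and <>ψ holds iff ψ holds at some accessible world.
At s4: []((s -> p) & p) requires (s -> p) & p at every successor {s1, s3, s4}.
  (s -> p) & p fails at s4, so []((s -> p) & p) is false at s4.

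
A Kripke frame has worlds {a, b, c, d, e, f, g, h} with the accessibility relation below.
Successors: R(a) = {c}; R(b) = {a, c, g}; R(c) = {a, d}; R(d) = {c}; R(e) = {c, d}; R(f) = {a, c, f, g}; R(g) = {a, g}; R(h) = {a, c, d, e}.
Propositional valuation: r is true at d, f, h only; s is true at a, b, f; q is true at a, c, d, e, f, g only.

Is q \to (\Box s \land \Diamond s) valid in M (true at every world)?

No

Let φ = q \to (\Box s \land \Diamond s). Evaluate φ at each world:
  a (successors {c}): φ is false.
  b (successors {a, c, g}): φ is true.
  c (successors {a, d}): φ is false.
  d (successors {c}): φ is false.
  e (successors {c, d}): φ is false.
  f (successors {a, c, f, g}): φ is false.
  g (successors {a, g}): φ is false.
  h (successors {a, c, d, e}): φ is true.
Detail at a (counterexample):
  At a: q is true, \Box s \land \Diamond s is false, so q \to (\Box s \land \Diamond s) is false.
    At a: \Box s is false, \Diamond s is false, so \Box s \land \Diamond s is false.
      At a: \Box s requires s at every successor {c}.
        s fails at c, so \Box s is false at a.
      At a: \Diamond s requires s at some successor in {c}.
        At c: s is false.
      So \Diamond s is false at a.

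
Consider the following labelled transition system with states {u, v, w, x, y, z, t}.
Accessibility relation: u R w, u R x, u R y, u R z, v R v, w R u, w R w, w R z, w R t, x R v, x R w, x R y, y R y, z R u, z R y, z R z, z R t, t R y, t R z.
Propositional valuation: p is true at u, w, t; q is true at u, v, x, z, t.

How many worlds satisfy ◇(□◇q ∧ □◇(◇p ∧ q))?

Let φ = ◇(□◇q ∧ □◇(◇p ∧ q)). Evaluate φ at each world:
  u (successors {w, x, y, z}): φ is true.
  v (successors {v}): φ is false.
  w (successors {u, w, z, t}): φ is true.
  x (successors {v, w, y}): φ is true.
  y (successors {y}): φ is false.
  z (successors {u, y, z, t}): φ is false.
  t (successors {y, z}): φ is false.
For instance, at w:
  At w: ◇(□◇q ∧ □◇(◇p ∧ q)) requires □◇q ∧ □◇(◇p ∧ q) at some successor in {u, w, z, t}.
    □◇q ∧ □◇(◇p ∧ q) holds at w, so ◇(□◇q ∧ □◇(◇p ∧ q)) is true at w.
      At w: □◇q is true, □◇(◇p ∧ q) is true, so □◇q ∧ □◇(◇p ∧ q) is true.
Satisfying worlds: {u, w, x}

3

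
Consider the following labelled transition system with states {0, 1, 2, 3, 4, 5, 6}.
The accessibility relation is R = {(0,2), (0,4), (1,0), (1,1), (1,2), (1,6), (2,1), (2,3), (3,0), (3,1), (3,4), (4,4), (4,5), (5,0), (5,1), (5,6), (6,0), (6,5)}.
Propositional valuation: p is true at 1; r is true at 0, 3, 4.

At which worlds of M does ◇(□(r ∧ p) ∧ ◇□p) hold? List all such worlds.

none

Let φ = ◇(□(r ∧ p) ∧ ◇□p). Evaluate φ at each world:
  0 (successors {2, 4}): φ is false.
  1 (successors {0, 1, 2, 6}): φ is false.
  2 (successors {1, 3}): φ is false.
  3 (successors {0, 1, 4}): φ is false.
  4 (successors {4, 5}): φ is false.
  5 (successors {0, 1, 6}): φ is false.
  6 (successors {0, 5}): φ is false.
For instance, at 5:
  At 5: ◇(□(r ∧ p) ∧ ◇□p) requires □(r ∧ p) ∧ ◇□p at some successor in {0, 1, 6}.
    At 0: □(r ∧ p) ∧ ◇□p is false.
    At 1: □(r ∧ p) ∧ ◇□p is false.
    At 6: □(r ∧ p) ∧ ◇□p is false.
  So ◇(□(r ∧ p) ∧ ◇□p) is false at 5.
Satisfying worlds: none.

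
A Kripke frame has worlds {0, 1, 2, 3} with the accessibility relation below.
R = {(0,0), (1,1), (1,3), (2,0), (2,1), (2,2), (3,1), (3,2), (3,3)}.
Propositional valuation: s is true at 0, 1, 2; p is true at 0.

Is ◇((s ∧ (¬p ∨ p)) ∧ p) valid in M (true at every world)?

Let φ = ◇((s ∧ (¬p ∨ p)) ∧ p). Evaluate φ at each world:
  0 (successors {0}): φ is true.
  1 (successors {1, 3}): φ is false.
  2 (successors {0, 1, 2}): φ is true.
  3 (successors {1, 2, 3}): φ is false.
Detail at 1 (counterexample):
  At 1: ◇((s ∧ (¬p ∨ p)) ∧ p) requires (s ∧ (¬p ∨ p)) ∧ p at some successor in {1, 3}.
    At 1: (s ∧ (¬p ∨ p)) ∧ p is false.
    At 3: (s ∧ (¬p ∨ p)) ∧ p is false.
  So ◇((s ∧ (¬p ∨ p)) ∧ p) is false at 1.

No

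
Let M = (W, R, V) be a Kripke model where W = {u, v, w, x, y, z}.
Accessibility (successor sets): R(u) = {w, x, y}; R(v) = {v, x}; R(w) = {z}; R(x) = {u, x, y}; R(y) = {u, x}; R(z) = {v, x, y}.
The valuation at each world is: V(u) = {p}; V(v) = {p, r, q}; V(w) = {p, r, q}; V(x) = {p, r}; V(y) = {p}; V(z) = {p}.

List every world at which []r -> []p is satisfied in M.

Let φ = []r -> []p. Evaluate φ at each world:
  u (successors {w, x, y}): φ is true.
  v (successors {v, x}): φ is true.
  w (successors {z}): φ is true.
  x (successors {u, x, y}): φ is true.
  y (successors {u, x}): φ is true.
  z (successors {v, x, y}): φ is true.
For instance, at u:
  At u: []r is false, []p is true, so []r -> []p is true.
    At u: []r requires r at every successor {w, x, y}.
      r fails at y, so []r is false at u.
    At u: []p requires p at every successor {w, x, y}.
      At w: p is true.
      At x: p is true.
      At y: p is true.
    So []p is true at u.
Satisfying worlds: {u, v, w, x, y, z}

u, v, w, x, y, z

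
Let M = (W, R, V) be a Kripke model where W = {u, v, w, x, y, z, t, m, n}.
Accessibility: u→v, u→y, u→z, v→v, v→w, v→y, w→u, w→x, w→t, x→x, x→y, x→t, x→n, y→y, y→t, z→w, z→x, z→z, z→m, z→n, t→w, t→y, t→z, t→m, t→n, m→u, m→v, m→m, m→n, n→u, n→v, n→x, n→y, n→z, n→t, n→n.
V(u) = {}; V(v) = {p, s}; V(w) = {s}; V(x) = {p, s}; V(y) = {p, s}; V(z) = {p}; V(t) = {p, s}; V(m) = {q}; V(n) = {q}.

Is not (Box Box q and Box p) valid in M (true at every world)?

Let φ = not (Box Box q and Box p). Evaluate φ at each world:
  u (successors {v, y, z}): φ is true.
  v (successors {v, w, y}): φ is true.
  w (successors {u, x, t}): φ is true.
  x (successors {x, y, t, n}): φ is true.
  y (successors {y, t}): φ is true.
  z (successors {w, x, z, m, n}): φ is true.
  t (successors {w, y, z, m, n}): φ is true.
  m (successors {u, v, m, n}): φ is true.
  n (successors {u, v, x, y, z, t, n}): φ is true.
For instance, at x:
  At x: Box Box q and Box p is false, so not (Box Box q and Box p) is true.
    At x: Box Box q is false, Box p is false, so Box Box q and Box p is false.
      At x: Box Box q requires Box q at every successor {x, y, t, n}.
        Box q fails at x, so Box Box q is false at x.
      At x: Box p requires p at every successor {x, y, t, n}.
        p fails at n, so Box p is false at x.

Yes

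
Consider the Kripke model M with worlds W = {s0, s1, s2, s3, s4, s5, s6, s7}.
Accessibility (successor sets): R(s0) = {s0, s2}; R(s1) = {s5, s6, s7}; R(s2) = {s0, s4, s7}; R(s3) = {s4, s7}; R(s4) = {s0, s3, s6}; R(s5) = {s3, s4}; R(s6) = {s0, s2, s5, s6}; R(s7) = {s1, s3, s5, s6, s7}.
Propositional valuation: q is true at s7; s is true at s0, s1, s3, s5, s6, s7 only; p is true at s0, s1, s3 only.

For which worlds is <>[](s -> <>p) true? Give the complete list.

Let φ = <>[](s -> <>p). Evaluate φ at each world:
  s0 (successors {s0, s2}): φ is true.
  s1 (successors {s5, s6, s7}): φ is true.
  s2 (successors {s0, s4, s7}): φ is true.
  s3 (successors {s4, s7}): φ is false.
  s4 (successors {s0, s3, s6}): φ is true.
  s5 (successors {s3, s4}): φ is true.
  s6 (successors {s0, s2, s5, s6}): φ is true.
  s7 (successors {s1, s3, s5, s6, s7}): φ is true.
For instance, at s1:
  At s1: <>[](s -> <>p) requires [](s -> <>p) at some successor in {s5, s6, s7}.
    [](s -> <>p) holds at s6, so <>[](s -> <>p) is true at s1.
      At s6: [](s -> <>p) requires s -> <>p at every successor {s0, s2, s5, s6}.
        At s0: s -> <>p is true.
        At s2: s -> <>p is true.
        At s5: s -> <>p is true.
        At s6: s -> <>p is true.
      So [](s -> <>p) is true at s6.
Satisfying worlds: {s0, s1, s2, s4, s5, s6, s7}

s0, s1, s2, s4, s5, s6, s7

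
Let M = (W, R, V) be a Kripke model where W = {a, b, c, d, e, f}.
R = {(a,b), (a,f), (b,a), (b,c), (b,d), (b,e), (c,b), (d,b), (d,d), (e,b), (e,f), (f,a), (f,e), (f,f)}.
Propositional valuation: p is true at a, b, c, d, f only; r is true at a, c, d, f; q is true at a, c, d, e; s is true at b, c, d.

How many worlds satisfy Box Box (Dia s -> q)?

Let φ = Box Box (Dia s -> q). Evaluate φ at each world:
  a (successors {b, f}): φ is true.
  b (successors {a, c, d, e}): φ is false.
  c (successors {b}): φ is true.
  d (successors {b, d}): φ is false.
  e (successors {b, f}): φ is true.
  f (successors {a, e, f}): φ is false.
For instance, at a:
  At a: Box Box (Dia s -> q) requires Box (Dia s -> q) at every successor {b, f}.
      At b: Box (Dia s -> q) requires Dia s -> q at every successor {a, c, d, e}.
        At a: Dia s -> q is true.
        At c: Dia s -> q is true.
        At d: Dia s -> q is true.
        At e: Dia s -> q is true.
      So Box (Dia s -> q) is true at b.
      At f: Box (Dia s -> q) requires Dia s -> q at every successor {a, e, f}.
        At a: Dia s -> q is true.
        At e: Dia s -> q is true.
        At f: Dia s -> q is true.
      So Box (Dia s -> q) is true at f.
  So Box Box (Dia s -> q) is true at a.
Satisfying worlds: {a, c, e}

3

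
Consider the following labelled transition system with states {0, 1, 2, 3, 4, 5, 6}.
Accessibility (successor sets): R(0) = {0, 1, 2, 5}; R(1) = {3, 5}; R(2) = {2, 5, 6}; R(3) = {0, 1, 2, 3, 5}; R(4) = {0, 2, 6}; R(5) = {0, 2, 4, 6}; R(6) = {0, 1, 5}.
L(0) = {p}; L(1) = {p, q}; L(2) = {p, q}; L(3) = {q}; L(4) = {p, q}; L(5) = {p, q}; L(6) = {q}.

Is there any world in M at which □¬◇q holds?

Let φ = □¬◇q. Evaluate φ at each world:
  0 (successors {0, 1, 2, 5}): φ is false.
  1 (successors {3, 5}): φ is false.
  2 (successors {2, 5, 6}): φ is false.
  3 (successors {0, 1, 2, 3, 5}): φ is false.
  4 (successors {0, 2, 6}): φ is false.
  5 (successors {0, 2, 4, 6}): φ is false.
  6 (successors {0, 1, 5}): φ is false.
For instance, at 2:
  At 2: □¬◇q requires ¬◇q at every successor {2, 5, 6}.
    ¬◇q fails at 2, so □¬◇q is false at 2.
      At 2: ◇q is true, so ¬◇q is false.

No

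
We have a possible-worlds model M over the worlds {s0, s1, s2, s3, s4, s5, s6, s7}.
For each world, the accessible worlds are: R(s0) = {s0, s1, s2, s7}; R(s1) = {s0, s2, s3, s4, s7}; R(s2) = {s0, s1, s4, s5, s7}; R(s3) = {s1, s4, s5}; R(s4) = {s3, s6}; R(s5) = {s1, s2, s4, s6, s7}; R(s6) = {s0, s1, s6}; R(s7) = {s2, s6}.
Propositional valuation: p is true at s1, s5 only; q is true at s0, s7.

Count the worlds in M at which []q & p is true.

0

Recall that []ψ holds at a world iff ψ holds at every accessible world, and <>ψ holds iff ψ holds at some accessible world.
Let φ = []q & p. Evaluate φ at each world:
  s0 (successors {s0, s1, s2, s7}): φ is false.
  s1 (successors {s0, s2, s3, s4, s7}): φ is false.
  s2 (successors {s0, s1, s4, s5, s7}): φ is false.
  s3 (successors {s1, s4, s5}): φ is false.
  s4 (successors {s3, s6}): φ is false.
  s5 (successors {s1, s2, s4, s6, s7}): φ is false.
  s6 (successors {s0, s1, s6}): φ is false.
  s7 (successors {s2, s6}): φ is false.
For instance, at s7:
  At s7: []q is false, p is false, so []q & p is false.
    At s7: []q requires q at every successor {s2, s6}.
      q fails at s2, so []q is false at s7.
Satisfying worlds: none.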